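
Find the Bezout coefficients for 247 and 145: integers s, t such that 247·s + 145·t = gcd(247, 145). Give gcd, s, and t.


Euclidean algorithm on (247, 145) — divide until remainder is 0:
  247 = 1 · 145 + 102
  145 = 1 · 102 + 43
  102 = 2 · 43 + 16
  43 = 2 · 16 + 11
  16 = 1 · 11 + 5
  11 = 2 · 5 + 1
  5 = 5 · 1 + 0
gcd(247, 145) = 1.
Track Bezout coefficients alongside the remainders: start with r₀ = 247 = a·1 + b·0 (s = 1, t = 0) and r₁ = 145 = a·0 + b·1 (s = 0, t = 1); each new remainder r_{k+1} = r_{k-1} − q_k·r_k inherits s_{k+1} = s_{k-1} − q_k·s_k, t_{k+1} = t_{k-1} − q_k·t_k, so r_k = a·s_k + b·t_k at every step:
  q = 1: r = 102, s = 1 − 1·0 = 1, t = 0 − 1·1 = -1  (check: 247·1 + 145·(-1) = 102)
  q = 1: r = 43, s = 0 − 1·1 = -1, t = 1 − 1·(-1) = 2  (check: 247·(-1) + 145·2 = 43)
  q = 2: r = 16, s = 1 − 2·(-1) = 3, t = -1 − 2·2 = -5  (check: 247·3 + 145·(-5) = 16)
  q = 2: r = 11, s = -1 − 2·3 = -7, t = 2 − 2·(-5) = 12  (check: 247·(-7) + 145·12 = 11)
  q = 1: r = 5, s = 3 − 1·(-7) = 10, t = -5 − 1·12 = -17  (check: 247·10 + 145·(-17) = 5)
  q = 2: r = 1, s = -7 − 2·10 = -27, t = 12 − 2·(-17) = 46  (check: 247·(-27) + 145·46 = 1)
The row with r = 1 (the gcd) gives the Bezout coefficients s = -27, t = 46.
Result: 247 · (-27) + 145 · (46) = 1.

gcd(247, 145) = 1; s = -27, t = 46 (check: 247·(-27) + 145·46 = 1).


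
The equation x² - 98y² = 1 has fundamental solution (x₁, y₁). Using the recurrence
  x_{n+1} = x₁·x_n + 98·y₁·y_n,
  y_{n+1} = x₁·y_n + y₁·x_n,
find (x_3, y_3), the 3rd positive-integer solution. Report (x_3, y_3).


Step 1: Find the fundamental solution (x₁, y₁) of x² - 98y² = 1.
  Expand √98 as a continued fraction. a₀ = ⌊√98⌋ = 9; iterate m_{k+1} = d_k·a_k − m_k, d_{k+1} = (98 − m_{k+1}²)/d_k, a_{k+1} = ⌊(a₀ + m_{k+1})/d_{k+1}⌋ (starting m₀ = 0, d₀ = 1), with convergents p_k = a_k·p_{k-1} + p_{k-2}, q_k = a_k·q_{k-1} + q_{k-2} (p₋₁ = 1, q₋₁ = 0):
  k = 0: a₀ = 9; p₀/q₀ = 9/1; p₀² − 98·q₀² = 81 − 98 = -17.
  k = 1: m = 9, d = 17, a = ⌊(9 + 9)/17⌋ = 1; p/q = (1·9 + 1)/(1·1 + 0) = 10/1; p² − 98·q² = 100 − 98 = 2.
  k = 2: m = 8, d = 2, a = ⌊(9 + 8)/2⌋ = 8; p/q = (8·10 + 9)/(8·1 + 1) = 89/9; p² − 98·q² = 7921 − 7938 = -17.
  k = 3: m = 8, d = 17, a = ⌊(9 + 8)/17⌋ = 1; p/q = (1·89 + 10)/(1·9 + 1) = 99/10; p² − 98·q² = 9801 − 9800 = 1.
  The first convergent with p² − 98·q² = 1 gives the fundamental solution (x₁, y₁) = (99, 10).
Step 2: Apply the recurrence (x_{n+1}, y_{n+1}) = (x₁x_n + 98y₁y_n, x₁y_n + y₁x_n) repeatedly.
  From (x_1, y_1) = (99, 10): x_2 = 99·99 + 98·10·10 = 19601; y_2 = 99·10 + 10·99 = 1980.
  From (x_2, y_2) = (19601, 1980): x_3 = 99·19601 + 98·10·1980 = 3880899; y_3 = 99·1980 + 10·19601 = 392030.
Step 3: Verify x_3² - 98·y_3² = 15061377048201 - 15061377048200 = 1 (should be 1). ✓

(x_1, y_1) = (99, 10); (x_3, y_3) = (3880899, 392030).


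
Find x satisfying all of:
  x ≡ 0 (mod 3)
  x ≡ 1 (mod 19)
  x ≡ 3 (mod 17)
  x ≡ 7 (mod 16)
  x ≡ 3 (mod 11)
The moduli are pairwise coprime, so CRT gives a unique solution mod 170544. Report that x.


Product of moduli M = 3 · 19 · 17 · 16 · 11 = 170544.
Merge one congruence at a time:
  Start: x ≡ 0 (mod 3).
  Combine with x ≡ 1 (mod 19); new modulus lcm = 57.
    Write x = 0 + 3·t and substitute into x ≡ 1 (mod 19): 3·t ≡ 1 − 0 = 1 (mod 19).
    The inverse of 3 mod 19 is 13 (since 3·13 = 39 = 2·19 + 1), so t ≡ 13·1 = 13 ≡ 13 (mod 19).
    Then x = 0 + 3·13 = 39, valid modulo lcm(3, 19) = 57: x ≡ 39 (mod 57).
  Combine with x ≡ 3 (mod 17); new modulus lcm = 969.
    Write x = 39 + 57·t and substitute into x ≡ 3 (mod 17): 57·t ≡ 3 − 39 = -36 (mod 17).
    Reduce coefficients mod 17: 6·t ≡ 15 (mod 17).
    The inverse of 6 mod 17 is 3 (since 6·3 = 18 = 1·17 + 1), so t ≡ 3·15 = 45 ≡ 11 (mod 17).
    Then x = 39 + 57·11 = 666, valid modulo lcm(57, 17) = 969: x ≡ 666 (mod 969).
  Combine with x ≡ 7 (mod 16); new modulus lcm = 15504.
    Write x = 666 + 969·t and substitute into x ≡ 7 (mod 16): 969·t ≡ 7 − 666 = -659 (mod 16).
    Reduce coefficients mod 16: 9·t ≡ 13 (mod 16).
    The inverse of 9 mod 16 is 9 (since 9·9 = 81 = 5·16 + 1), so t ≡ 9·13 = 117 ≡ 5 (mod 16).
    Then x = 666 + 969·5 = 5511, valid modulo lcm(969, 16) = 15504: x ≡ 5511 (mod 15504).
  Combine with x ≡ 3 (mod 11); new modulus lcm = 170544.
    Write x = 5511 + 15504·t and substitute into x ≡ 3 (mod 11): 15504·t ≡ 3 − 5511 = -5508 (mod 11).
    Reduce coefficients mod 11: 5·t ≡ 3 (mod 11).
    The inverse of 5 mod 11 is 9 (since 5·9 = 45 = 4·11 + 1), so t ≡ 9·3 = 27 ≡ 5 (mod 11).
    Then x = 5511 + 15504·5 = 83031, valid modulo lcm(15504, 11) = 170544: x ≡ 83031 (mod 170544).
Verify against each original: 83031 mod 3 = 0, 83031 mod 19 = 1, 83031 mod 17 = 3, 83031 mod 16 = 7, 83031 mod 11 = 3.

x ≡ 83031 (mod 170544).


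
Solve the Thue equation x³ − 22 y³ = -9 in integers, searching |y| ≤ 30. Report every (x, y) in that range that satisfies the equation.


The equation is x³ - 22y³ = -9. For fixed y, x³ = 22·y³ − 9, so a solution requires the RHS to be a perfect cube.
Strategy: iterate y from -30 to 30, compute RHS = 22·y³ − 9, and check whether it is a (positive or negative) perfect cube.
Check small values of y:
  y = 0: RHS = -9 is not a perfect cube.
  y = 1: RHS = 13 is not a perfect cube.
  y = -1: RHS = -31 is not a perfect cube.
  y = 2: RHS = 167 is not a perfect cube.
  y = -2: RHS = -185 is not a perfect cube.
  y = 3: RHS = 585 is not a perfect cube.
  y = -3: RHS = -603 is not a perfect cube.
Continuing the search up to |y| = 30 finds no solutions either.
No (x, y) in the scanned range satisfies the equation.

No integer solutions with |y| ≤ 30.


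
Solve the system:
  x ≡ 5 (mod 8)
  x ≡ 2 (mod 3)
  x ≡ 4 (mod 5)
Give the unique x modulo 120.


Moduli 8, 3, 5 are pairwise coprime; by CRT there is a unique solution modulo M = 8 · 3 · 5 = 120.
Solve pairwise, accumulating the modulus:
  Start with x ≡ 5 (mod 8).
  Combine with x ≡ 2 (mod 3): since gcd(8, 3) = 1, we get a unique residue mod 24.
    Write x = 5 + 8·t and substitute into x ≡ 2 (mod 3): 8·t ≡ 2 − 5 = -3 (mod 3).
    Reduce coefficients mod 3: 2·t ≡ 0 (mod 3).
    The inverse of 2 mod 3 is 2 (since 2·2 = 4 = 1·3 + 1), so t ≡ 2·0 = 0 ≡ 0 (mod 3).
    Then x = 5 + 8·0 = 5, valid modulo lcm(8, 3) = 24: x ≡ 5 (mod 24).
  Combine with x ≡ 4 (mod 5): since gcd(24, 5) = 1, we get a unique residue mod 120.
    Write x = 5 + 24·t and substitute into x ≡ 4 (mod 5): 24·t ≡ 4 − 5 = -1 (mod 5).
    Reduce coefficients mod 5: 4·t ≡ 4 (mod 5).
    The inverse of 4 mod 5 is 4 (since 4·4 = 16 = 3·5 + 1), so t ≡ 4·4 = 16 ≡ 1 (mod 5).
    Then x = 5 + 24·1 = 29, valid modulo lcm(24, 5) = 120: x ≡ 29 (mod 120).
Verify: 29 mod 8 = 5 ✓, 29 mod 3 = 2 ✓, 29 mod 5 = 4 ✓.

x ≡ 29 (mod 120).


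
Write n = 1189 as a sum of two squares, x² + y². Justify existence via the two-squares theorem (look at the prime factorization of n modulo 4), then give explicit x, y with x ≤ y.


Step 1: Factor n = 1189 = 29 · 41.
Step 2: Check the mod-4 condition on each prime factor: 29 ≡ 1 (mod 4), exponent 1; 41 ≡ 1 (mod 4), exponent 1.
All primes ≡ 3 (mod 4) appear to even exponent (or don't appear), so by the two-squares theorem n IS expressible as a sum of two squares.
Step 3: Build a representation. Here n = 29 · 41 is a product of primes ≡ 1 (mod 4). Each prime p ≡ 1 (mod 4) is itself a sum of two squares; find a² by testing p − a² for a perfect square:
  29: 29 − 1² = 28, 29 − 2² = 25 = 5² ⇒ 29 = 2² + 5².
  41: 41 − 1² = 40, 41 − 2² = 37, 41 − 3² = 32, 41 − 4² = 25 = 5² ⇒ 41 = 4² + 5².
  Combine using the Brahmagupta–Fibonacci identity (a² + b²)(c² + d²) = (ac − bd)² + (ad + bc)² = (ac + bd)² + (ad − bc)²:
  29 · 41 = 1189: from (2² + 5²)(4² + 5²), take (2·4 − 5·5, 2·5 + 5·4) = (8 − 25, 10 + 20) = (-17, 30); dropping signs (only squares matter) gives (17, 30); check 17² + 30² = 289 + 900 = 1189 ✓.
Step 4: Order so x ≤ y and verify: 17² + 30² = 289 + 900 = 1189 = n. ✓

n = 1189 = 17² + 30² (one valid representation with x ≤ y).


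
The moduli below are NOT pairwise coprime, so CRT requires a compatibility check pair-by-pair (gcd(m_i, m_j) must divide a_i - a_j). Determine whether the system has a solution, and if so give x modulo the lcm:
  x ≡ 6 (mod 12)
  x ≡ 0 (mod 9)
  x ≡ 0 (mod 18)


Moduli 12, 9, 18 are not pairwise coprime, so CRT works modulo lcm(m_i) when all pairwise compatibility conditions hold.
Pairwise compatibility: gcd(m_i, m_j) must divide a_i - a_j for every pair.
Merge one congruence at a time:
  Start: x ≡ 6 (mod 12).
  Combine with x ≡ 0 (mod 9): gcd(12, 9) = 3; 0 - 6 = -6, which IS divisible by 3, so compatible.
    Write x = 6 + 12·t and substitute into x ≡ 0 (mod 9): 12·t ≡ 0 − 6 = -6 (mod 9).
    Divide the congruence (and modulus) by g = 3: 4·t ≡ -2 (mod 3).
    Reduce coefficients mod 3: 1·t ≡ 1 (mod 3).
    So t ≡ 1 (mod 3).
    Then x = 6 + 12·1 = 18, valid modulo lcm(12, 9) = 36: x ≡ 18 (mod 36).
  Combine with x ≡ 0 (mod 18): gcd(36, 18) = 18; 0 - 18 = -18, which IS divisible by 18, so compatible.
    Write x = 18 + 36·t and substitute into x ≡ 0 (mod 18): 36·t ≡ 0 − 18 = -18 (mod 18).
    Divide the congruence (and modulus) by g = 18: 2·t ≡ -1 (mod 1).
    Modulo 1 every t works; take t = 0.
    Then x = 18 + 36·0 = 18, valid modulo lcm(36, 18) = 36: x ≡ 18 (mod 36).
Verify: 18 mod 12 = 6, 18 mod 9 = 0, 18 mod 18 = 0.

x ≡ 18 (mod 36).


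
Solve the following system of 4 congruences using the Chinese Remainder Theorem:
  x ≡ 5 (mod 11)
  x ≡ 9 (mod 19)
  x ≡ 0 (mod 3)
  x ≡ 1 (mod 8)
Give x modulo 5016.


Product of moduli M = 11 · 19 · 3 · 8 = 5016.
Merge one congruence at a time:
  Start: x ≡ 5 (mod 11).
  Combine with x ≡ 9 (mod 19); new modulus lcm = 209.
    Write x = 5 + 11·t and substitute into x ≡ 9 (mod 19): 11·t ≡ 9 − 5 = 4 (mod 19).
    The inverse of 11 mod 19 is 7 (since 11·7 = 77 = 4·19 + 1), so t ≡ 7·4 = 28 ≡ 9 (mod 19).
    Then x = 5 + 11·9 = 104, valid modulo lcm(11, 19) = 209: x ≡ 104 (mod 209).
  Combine with x ≡ 0 (mod 3); new modulus lcm = 627.
    Write x = 104 + 209·t and substitute into x ≡ 0 (mod 3): 209·t ≡ 0 − 104 = -104 (mod 3).
    Reduce coefficients mod 3: 2·t ≡ 1 (mod 3).
    The inverse of 2 mod 3 is 2 (since 2·2 = 4 = 1·3 + 1), so t ≡ 2·1 = 2 ≡ 2 (mod 3).
    Then x = 104 + 209·2 = 522, valid modulo lcm(209, 3) = 627: x ≡ 522 (mod 627).
  Combine with x ≡ 1 (mod 8); new modulus lcm = 5016.
    Write x = 522 + 627·t and substitute into x ≡ 1 (mod 8): 627·t ≡ 1 − 522 = -521 (mod 8).
    Reduce coefficients mod 8: 3·t ≡ 7 (mod 8).
    The inverse of 3 mod 8 is 3 (since 3·3 = 9 = 1·8 + 1), so t ≡ 3·7 = 21 ≡ 5 (mod 8).
    Then x = 522 + 627·5 = 3657, valid modulo lcm(627, 8) = 5016: x ≡ 3657 (mod 5016).
Verify against each original: 3657 mod 11 = 5, 3657 mod 19 = 9, 3657 mod 3 = 0, 3657 mod 8 = 1.

x ≡ 3657 (mod 5016).


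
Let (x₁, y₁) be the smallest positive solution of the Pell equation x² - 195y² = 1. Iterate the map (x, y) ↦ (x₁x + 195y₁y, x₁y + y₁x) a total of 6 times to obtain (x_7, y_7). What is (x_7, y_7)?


Step 1: Find the fundamental solution (x₁, y₁) of x² - 195y² = 1.
  Expand √195 as a continued fraction. a₀ = ⌊√195⌋ = 13; iterate m_{k+1} = d_k·a_k − m_k, d_{k+1} = (195 − m_{k+1}²)/d_k, a_{k+1} = ⌊(a₀ + m_{k+1})/d_{k+1}⌋ (starting m₀ = 0, d₀ = 1), with convergents p_k = a_k·p_{k-1} + p_{k-2}, q_k = a_k·q_{k-1} + q_{k-2} (p₋₁ = 1, q₋₁ = 0):
  k = 0: a₀ = 13; p₀/q₀ = 13/1; p₀² − 195·q₀² = 169 − 195 = -26.
  k = 1: m = 13, d = 26, a = ⌊(13 + 13)/26⌋ = 1; p/q = (1·13 + 1)/(1·1 + 0) = 14/1; p² − 195·q² = 196 − 195 = 1.
  The first convergent with p² − 195·q² = 1 gives the fundamental solution (x₁, y₁) = (14, 1).
Step 2: Apply the recurrence (x_{n+1}, y_{n+1}) = (x₁x_n + 195y₁y_n, x₁y_n + y₁x_n) repeatedly.
  From (x_1, y_1) = (14, 1): x_2 = 14·14 + 195·1·1 = 391; y_2 = 14·1 + 1·14 = 28.
  From (x_2, y_2) = (391, 28): x_3 = 14·391 + 195·1·28 = 10934; y_3 = 14·28 + 1·391 = 783.
  From (x_3, y_3) = (10934, 783): x_4 = 14·10934 + 195·1·783 = 305761; y_4 = 14·783 + 1·10934 = 21896.
  From (x_4, y_4) = (305761, 21896): x_5 = 14·305761 + 195·1·21896 = 8550374; y_5 = 14·21896 + 1·305761 = 612305.
  From (x_5, y_5) = (8550374, 612305): x_6 = 14·8550374 + 195·1·612305 = 239104711; y_6 = 14·612305 + 1·8550374 = 17122644.
  From (x_6, y_6) = (239104711, 17122644): x_7 = 14·239104711 + 195·1·17122644 = 6686381534; y_7 = 14·17122644 + 1·239104711 = 478821727.
Step 3: Verify x_7² - 195·y_7² = 44707698018216193156 - 44707698018216193155 = 1 (should be 1). ✓

(x_1, y_1) = (14, 1); (x_7, y_7) = (6686381534, 478821727).


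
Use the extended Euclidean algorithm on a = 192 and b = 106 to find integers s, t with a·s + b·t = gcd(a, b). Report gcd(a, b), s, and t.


Euclidean algorithm on (192, 106) — divide until remainder is 0:
  192 = 1 · 106 + 86
  106 = 1 · 86 + 20
  86 = 4 · 20 + 6
  20 = 3 · 6 + 2
  6 = 3 · 2 + 0
gcd(192, 106) = 2.
Track Bezout coefficients alongside the remainders: start with r₀ = 192 = a·1 + b·0 (s = 1, t = 0) and r₁ = 106 = a·0 + b·1 (s = 0, t = 1); each new remainder r_{k+1} = r_{k-1} − q_k·r_k inherits s_{k+1} = s_{k-1} − q_k·s_k, t_{k+1} = t_{k-1} − q_k·t_k, so r_k = a·s_k + b·t_k at every step:
  q = 1: r = 86, s = 1 − 1·0 = 1, t = 0 − 1·1 = -1  (check: 192·1 + 106·(-1) = 86)
  q = 1: r = 20, s = 0 − 1·1 = -1, t = 1 − 1·(-1) = 2  (check: 192·(-1) + 106·2 = 20)
  q = 4: r = 6, s = 1 − 4·(-1) = 5, t = -1 − 4·2 = -9  (check: 192·5 + 106·(-9) = 6)
  q = 3: r = 2, s = -1 − 3·5 = -16, t = 2 − 3·(-9) = 29  (check: 192·(-16) + 106·29 = 2)
The row with r = 2 (the gcd) gives the Bezout coefficients s = -16, t = 29.
Result: 192 · (-16) + 106 · (29) = 2.

gcd(192, 106) = 2; s = -16, t = 29 (check: 192·(-16) + 106·29 = 2).


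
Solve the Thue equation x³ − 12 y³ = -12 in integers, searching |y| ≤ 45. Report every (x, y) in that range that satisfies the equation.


The equation is x³ - 12y³ = -12. For fixed y, x³ = 12·y³ − 12, so a solution requires the RHS to be a perfect cube.
Strategy: iterate y from -45 to 45, compute RHS = 12·y³ − 12, and check whether it is a (positive or negative) perfect cube.
Check small values of y:
  y = 0: RHS = -12 is not a perfect cube.
  y = 1: RHS = 0 = (0)³ ⇒ x = 0 works.
  y = -1: RHS = -24 is not a perfect cube.
  y = 2: RHS = 84 is not a perfect cube.
  y = -2: RHS = -108 is not a perfect cube.
  y = 3: RHS = 312 is not a perfect cube.
  y = -3: RHS = -336 is not a perfect cube.
Continuing the search up to |y| = 45 finds no further solutions beyond those listed.
Collected solutions: (0, 1).

Solutions (with |y| ≤ 45): (0, 1).


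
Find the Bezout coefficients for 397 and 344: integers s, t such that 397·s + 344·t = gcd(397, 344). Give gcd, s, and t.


Euclidean algorithm on (397, 344) — divide until remainder is 0:
  397 = 1 · 344 + 53
  344 = 6 · 53 + 26
  53 = 2 · 26 + 1
  26 = 26 · 1 + 0
gcd(397, 344) = 1.
Track Bezout coefficients alongside the remainders: start with r₀ = 397 = a·1 + b·0 (s = 1, t = 0) and r₁ = 344 = a·0 + b·1 (s = 0, t = 1); each new remainder r_{k+1} = r_{k-1} − q_k·r_k inherits s_{k+1} = s_{k-1} − q_k·s_k, t_{k+1} = t_{k-1} − q_k·t_k, so r_k = a·s_k + b·t_k at every step:
  q = 1: r = 53, s = 1 − 1·0 = 1, t = 0 − 1·1 = -1  (check: 397·1 + 344·(-1) = 53)
  q = 6: r = 26, s = 0 − 6·1 = -6, t = 1 − 6·(-1) = 7  (check: 397·(-6) + 344·7 = 26)
  q = 2: r = 1, s = 1 − 2·(-6) = 13, t = -1 − 2·7 = -15  (check: 397·13 + 344·(-15) = 1)
The row with r = 1 (the gcd) gives the Bezout coefficients s = 13, t = -15.
Result: 397 · (13) + 344 · (-15) = 1.

gcd(397, 344) = 1; s = 13, t = -15 (check: 397·13 + 344·(-15) = 1).


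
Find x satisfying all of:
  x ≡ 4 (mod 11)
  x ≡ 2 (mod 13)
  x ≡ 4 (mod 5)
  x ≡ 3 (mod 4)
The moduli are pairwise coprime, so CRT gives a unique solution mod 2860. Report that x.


Product of moduli M = 11 · 13 · 5 · 4 = 2860.
Merge one congruence at a time:
  Start: x ≡ 4 (mod 11).
  Combine with x ≡ 2 (mod 13); new modulus lcm = 143.
    Write x = 4 + 11·t and substitute into x ≡ 2 (mod 13): 11·t ≡ 2 − 4 = -2 (mod 13).
    Reduce coefficients mod 13: 11·t ≡ 11 (mod 13).
    The inverse of 11 mod 13 is 6 (since 11·6 = 66 = 5·13 + 1), so t ≡ 6·11 = 66 ≡ 1 (mod 13).
    Then x = 4 + 11·1 = 15, valid modulo lcm(11, 13) = 143: x ≡ 15 (mod 143).
  Combine with x ≡ 4 (mod 5); new modulus lcm = 715.
    Write x = 15 + 143·t and substitute into x ≡ 4 (mod 5): 143·t ≡ 4 − 15 = -11 (mod 5).
    Reduce coefficients mod 5: 3·t ≡ 4 (mod 5).
    The inverse of 3 mod 5 is 2 (since 3·2 = 6 = 1·5 + 1), so t ≡ 2·4 = 8 ≡ 3 (mod 5).
    Then x = 15 + 143·3 = 444, valid modulo lcm(143, 5) = 715: x ≡ 444 (mod 715).
  Combine with x ≡ 3 (mod 4); new modulus lcm = 2860.
    Write x = 444 + 715·t and substitute into x ≡ 3 (mod 4): 715·t ≡ 3 − 444 = -441 (mod 4).
    Reduce coefficients mod 4: 3·t ≡ 3 (mod 4).
    The inverse of 3 mod 4 is 3 (since 3·3 = 9 = 2·4 + 1), so t ≡ 3·3 = 9 ≡ 1 (mod 4).
    Then x = 444 + 715·1 = 1159, valid modulo lcm(715, 4) = 2860: x ≡ 1159 (mod 2860).
Verify against each original: 1159 mod 11 = 4, 1159 mod 13 = 2, 1159 mod 5 = 4, 1159 mod 4 = 3.

x ≡ 1159 (mod 2860).


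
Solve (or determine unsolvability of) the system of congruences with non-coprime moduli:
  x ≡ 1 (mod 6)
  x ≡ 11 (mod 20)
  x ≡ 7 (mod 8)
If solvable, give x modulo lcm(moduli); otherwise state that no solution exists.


Moduli 6, 20, 8 are not pairwise coprime, so CRT works modulo lcm(m_i) when all pairwise compatibility conditions hold.
Pairwise compatibility: gcd(m_i, m_j) must divide a_i - a_j for every pair.
Merge one congruence at a time:
  Start: x ≡ 1 (mod 6).
  Combine with x ≡ 11 (mod 20): gcd(6, 20) = 2; 11 - 1 = 10, which IS divisible by 2, so compatible.
    Write x = 1 + 6·t and substitute into x ≡ 11 (mod 20): 6·t ≡ 11 − 1 = 10 (mod 20).
    Divide the congruence (and modulus) by g = 2: 3·t ≡ 5 (mod 10).
    The inverse of 3 mod 10 is 7 (since 3·7 = 21 = 2·10 + 1), so t ≡ 7·5 = 35 ≡ 5 (mod 10).
    Then x = 1 + 6·5 = 31, valid modulo lcm(6, 20) = 60: x ≡ 31 (mod 60).
  Combine with x ≡ 7 (mod 8): gcd(60, 8) = 4; 7 - 31 = -24, which IS divisible by 4, so compatible.
    Write x = 31 + 60·t and substitute into x ≡ 7 (mod 8): 60·t ≡ 7 − 31 = -24 (mod 8).
    Divide the congruence (and modulus) by g = 4: 15·t ≡ -6 (mod 2).
    Reduce coefficients mod 2: 1·t ≡ 0 (mod 2).
    So t ≡ 0 (mod 2).
    Then x = 31 + 60·0 = 31, valid modulo lcm(60, 8) = 120: x ≡ 31 (mod 120).
Verify: 31 mod 6 = 1, 31 mod 20 = 11, 31 mod 8 = 7.

x ≡ 31 (mod 120).


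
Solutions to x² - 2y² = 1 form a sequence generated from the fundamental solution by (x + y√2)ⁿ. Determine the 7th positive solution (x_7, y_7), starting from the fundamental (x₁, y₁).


Step 1: Find the fundamental solution (x₁, y₁) of x² - 2y² = 1.
  Expand √2 as a continued fraction. a₀ = ⌊√2⌋ = 1; iterate m_{k+1} = d_k·a_k − m_k, d_{k+1} = (2 − m_{k+1}²)/d_k, a_{k+1} = ⌊(a₀ + m_{k+1})/d_{k+1}⌋ (starting m₀ = 0, d₀ = 1), with convergents p_k = a_k·p_{k-1} + p_{k-2}, q_k = a_k·q_{k-1} + q_{k-2} (p₋₁ = 1, q₋₁ = 0):
  k = 0: a₀ = 1; p₀/q₀ = 1/1; p₀² − 2·q₀² = 1 − 2 = -1.
  k = 1: m = 1, d = 1, a = ⌊(1 + 1)/1⌋ = 2; p/q = (2·1 + 1)/(2·1 + 0) = 3/2; p² − 2·q² = 9 − 8 = 1.
  The first convergent with p² − 2·q² = 1 gives the fundamental solution (x₁, y₁) = (3, 2).
Step 2: Apply the recurrence (x_{n+1}, y_{n+1}) = (x₁x_n + 2y₁y_n, x₁y_n + y₁x_n) repeatedly.
  From (x_1, y_1) = (3, 2): x_2 = 3·3 + 2·2·2 = 17; y_2 = 3·2 + 2·3 = 12.
  From (x_2, y_2) = (17, 12): x_3 = 3·17 + 2·2·12 = 99; y_3 = 3·12 + 2·17 = 70.
  From (x_3, y_3) = (99, 70): x_4 = 3·99 + 2·2·70 = 577; y_4 = 3·70 + 2·99 = 408.
  From (x_4, y_4) = (577, 408): x_5 = 3·577 + 2·2·408 = 3363; y_5 = 3·408 + 2·577 = 2378.
  From (x_5, y_5) = (3363, 2378): x_6 = 3·3363 + 2·2·2378 = 19601; y_6 = 3·2378 + 2·3363 = 13860.
  From (x_6, y_6) = (19601, 13860): x_7 = 3·19601 + 2·2·13860 = 114243; y_7 = 3·13860 + 2·19601 = 80782.
Step 3: Verify x_7² - 2·y_7² = 13051463049 - 13051463048 = 1 (should be 1). ✓

(x_1, y_1) = (3, 2); (x_7, y_7) = (114243, 80782).


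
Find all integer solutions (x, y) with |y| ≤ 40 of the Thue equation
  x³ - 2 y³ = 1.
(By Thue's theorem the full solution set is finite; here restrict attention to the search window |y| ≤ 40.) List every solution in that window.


The equation is x³ - 2y³ = 1. For fixed y, x³ = 2·y³ + 1, so a solution requires the RHS to be a perfect cube.
Strategy: iterate y from -40 to 40, compute RHS = 2·y³ + 1, and check whether it is a (positive or negative) perfect cube.
Check small values of y:
  y = 0: RHS = 1 = (1)³ ⇒ x = 1 works.
  y = 1: RHS = 3 is not a perfect cube.
  y = -1: RHS = -1 = (-1)³ ⇒ x = -1 works.
  y = 2: RHS = 17 is not a perfect cube.
  y = -2: RHS = -15 is not a perfect cube.
  y = 3: RHS = 55 is not a perfect cube.
  y = -3: RHS = -53 is not a perfect cube.
Continuing the search up to |y| = 40 finds no further solutions beyond those listed.
Collected solutions: (1, 0), (-1, -1).

Solutions (with |y| ≤ 40): (1, 0), (-1, -1).


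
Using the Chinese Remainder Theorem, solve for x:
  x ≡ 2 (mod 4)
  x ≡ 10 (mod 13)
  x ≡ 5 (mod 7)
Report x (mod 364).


Moduli 4, 13, 7 are pairwise coprime; by CRT there is a unique solution modulo M = 4 · 13 · 7 = 364.
Solve pairwise, accumulating the modulus:
  Start with x ≡ 2 (mod 4).
  Combine with x ≡ 10 (mod 13): since gcd(4, 13) = 1, we get a unique residue mod 52.
    Write x = 2 + 4·t and substitute into x ≡ 10 (mod 13): 4·t ≡ 10 − 2 = 8 (mod 13).
    The inverse of 4 mod 13 is 10 (since 4·10 = 40 = 3·13 + 1), so t ≡ 10·8 = 80 ≡ 2 (mod 13).
    Then x = 2 + 4·2 = 10, valid modulo lcm(4, 13) = 52: x ≡ 10 (mod 52).
  Combine with x ≡ 5 (mod 7): since gcd(52, 7) = 1, we get a unique residue mod 364.
    Write x = 10 + 52·t and substitute into x ≡ 5 (mod 7): 52·t ≡ 5 − 10 = -5 (mod 7).
    Reduce coefficients mod 7: 3·t ≡ 2 (mod 7).
    The inverse of 3 mod 7 is 5 (since 3·5 = 15 = 2·7 + 1), so t ≡ 5·2 = 10 ≡ 3 (mod 7).
    Then x = 10 + 52·3 = 166, valid modulo lcm(52, 7) = 364: x ≡ 166 (mod 364).
Verify: 166 mod 4 = 2 ✓, 166 mod 13 = 10 ✓, 166 mod 7 = 5 ✓.

x ≡ 166 (mod 364).


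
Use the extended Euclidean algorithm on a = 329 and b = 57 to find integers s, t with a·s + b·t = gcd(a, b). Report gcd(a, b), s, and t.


Euclidean algorithm on (329, 57) — divide until remainder is 0:
  329 = 5 · 57 + 44
  57 = 1 · 44 + 13
  44 = 3 · 13 + 5
  13 = 2 · 5 + 3
  5 = 1 · 3 + 2
  3 = 1 · 2 + 1
  2 = 2 · 1 + 0
gcd(329, 57) = 1.
Track Bezout coefficients alongside the remainders: start with r₀ = 329 = a·1 + b·0 (s = 1, t = 0) and r₁ = 57 = a·0 + b·1 (s = 0, t = 1); each new remainder r_{k+1} = r_{k-1} − q_k·r_k inherits s_{k+1} = s_{k-1} − q_k·s_k, t_{k+1} = t_{k-1} − q_k·t_k, so r_k = a·s_k + b·t_k at every step:
  q = 5: r = 44, s = 1 − 5·0 = 1, t = 0 − 5·1 = -5  (check: 329·1 + 57·(-5) = 44)
  q = 1: r = 13, s = 0 − 1·1 = -1, t = 1 − 1·(-5) = 6  (check: 329·(-1) + 57·6 = 13)
  q = 3: r = 5, s = 1 − 3·(-1) = 4, t = -5 − 3·6 = -23  (check: 329·4 + 57·(-23) = 5)
  q = 2: r = 3, s = -1 − 2·4 = -9, t = 6 − 2·(-23) = 52  (check: 329·(-9) + 57·52 = 3)
  q = 1: r = 2, s = 4 − 1·(-9) = 13, t = -23 − 1·52 = -75  (check: 329·13 + 57·(-75) = 2)
  q = 1: r = 1, s = -9 − 1·13 = -22, t = 52 − 1·(-75) = 127  (check: 329·(-22) + 57·127 = 1)
The row with r = 1 (the gcd) gives the Bezout coefficients s = -22, t = 127.
Result: 329 · (-22) + 57 · (127) = 1.

gcd(329, 57) = 1; s = -22, t = 127 (check: 329·(-22) + 57·127 = 1).


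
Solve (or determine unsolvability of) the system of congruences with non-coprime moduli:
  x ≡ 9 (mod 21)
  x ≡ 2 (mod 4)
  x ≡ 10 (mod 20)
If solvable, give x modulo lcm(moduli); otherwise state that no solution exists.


Moduli 21, 4, 20 are not pairwise coprime, so CRT works modulo lcm(m_i) when all pairwise compatibility conditions hold.
Pairwise compatibility: gcd(m_i, m_j) must divide a_i - a_j for every pair.
Merge one congruence at a time:
  Start: x ≡ 9 (mod 21).
  Combine with x ≡ 2 (mod 4): gcd(21, 4) = 1; 2 - 9 = -7, which IS divisible by 1, so compatible.
    Write x = 9 + 21·t and substitute into x ≡ 2 (mod 4): 21·t ≡ 2 − 9 = -7 (mod 4).
    Reduce coefficients mod 4: 1·t ≡ 1 (mod 4).
    So t ≡ 1 (mod 4).
    Then x = 9 + 21·1 = 30, valid modulo lcm(21, 4) = 84: x ≡ 30 (mod 84).
  Combine with x ≡ 10 (mod 20): gcd(84, 20) = 4; 10 - 30 = -20, which IS divisible by 4, so compatible.
    Write x = 30 + 84·t and substitute into x ≡ 10 (mod 20): 84·t ≡ 10 − 30 = -20 (mod 20).
    Divide the congruence (and modulus) by g = 4: 21·t ≡ -5 (mod 5).
    Reduce coefficients mod 5: 1·t ≡ 0 (mod 5).
    So t ≡ 0 (mod 5).
    Then x = 30 + 84·0 = 30, valid modulo lcm(84, 20) = 420: x ≡ 30 (mod 420).
Verify: 30 mod 21 = 9, 30 mod 4 = 2, 30 mod 20 = 10.

x ≡ 30 (mod 420).


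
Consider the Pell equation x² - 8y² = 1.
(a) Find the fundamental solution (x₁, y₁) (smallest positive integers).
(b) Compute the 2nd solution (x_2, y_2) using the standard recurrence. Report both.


Step 1: Find the fundamental solution (x₁, y₁) of x² - 8y² = 1.
  Expand √8 as a continued fraction. a₀ = ⌊√8⌋ = 2; iterate m_{k+1} = d_k·a_k − m_k, d_{k+1} = (8 − m_{k+1}²)/d_k, a_{k+1} = ⌊(a₀ + m_{k+1})/d_{k+1}⌋ (starting m₀ = 0, d₀ = 1), with convergents p_k = a_k·p_{k-1} + p_{k-2}, q_k = a_k·q_{k-1} + q_{k-2} (p₋₁ = 1, q₋₁ = 0):
  k = 0: a₀ = 2; p₀/q₀ = 2/1; p₀² − 8·q₀² = 4 − 8 = -4.
  k = 1: m = 2, d = 4, a = ⌊(2 + 2)/4⌋ = 1; p/q = (1·2 + 1)/(1·1 + 0) = 3/1; p² − 8·q² = 9 − 8 = 1.
  The first convergent with p² − 8·q² = 1 gives the fundamental solution (x₁, y₁) = (3, 1).
Step 2: Apply the recurrence (x_{n+1}, y_{n+1}) = (x₁x_n + 8y₁y_n, x₁y_n + y₁x_n) repeatedly.
  From (x_1, y_1) = (3, 1): x_2 = 3·3 + 8·1·1 = 17; y_2 = 3·1 + 1·3 = 6.
Step 3: Verify x_2² - 8·y_2² = 289 - 288 = 1 (should be 1). ✓

(x_1, y_1) = (3, 1); (x_2, y_2) = (17, 6).


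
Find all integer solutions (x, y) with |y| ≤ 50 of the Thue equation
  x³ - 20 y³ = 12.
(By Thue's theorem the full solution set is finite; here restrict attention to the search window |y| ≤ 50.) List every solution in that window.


The equation is x³ - 20y³ = 12. For fixed y, x³ = 20·y³ + 12, so a solution requires the RHS to be a perfect cube.
Strategy: iterate y from -50 to 50, compute RHS = 20·y³ + 12, and check whether it is a (positive or negative) perfect cube.
Check small values of y:
  y = 0: RHS = 12 is not a perfect cube.
  y = 1: RHS = 32 is not a perfect cube.
  y = -1: RHS = -8 = (-2)³ ⇒ x = -2 works.
  y = 2: RHS = 172 is not a perfect cube.
  y = -2: RHS = -148 is not a perfect cube.
  y = 3: RHS = 552 is not a perfect cube.
  y = -3: RHS = -528 is not a perfect cube.
Continuing the search up to |y| = 50 finds no further solutions beyond those listed.
Collected solutions: (-2, -1).

Solutions (with |y| ≤ 50): (-2, -1).


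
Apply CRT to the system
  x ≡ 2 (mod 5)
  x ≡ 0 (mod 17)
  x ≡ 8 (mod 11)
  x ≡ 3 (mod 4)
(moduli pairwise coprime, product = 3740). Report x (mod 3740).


Product of moduli M = 5 · 17 · 11 · 4 = 3740.
Merge one congruence at a time:
  Start: x ≡ 2 (mod 5).
  Combine with x ≡ 0 (mod 17); new modulus lcm = 85.
    Write x = 2 + 5·t and substitute into x ≡ 0 (mod 17): 5·t ≡ 0 − 2 = -2 (mod 17).
    Reduce coefficients mod 17: 5·t ≡ 15 (mod 17).
    The inverse of 5 mod 17 is 7 (since 5·7 = 35 = 2·17 + 1), so t ≡ 7·15 = 105 ≡ 3 (mod 17).
    Then x = 2 + 5·3 = 17, valid modulo lcm(5, 17) = 85: x ≡ 17 (mod 85).
  Combine with x ≡ 8 (mod 11); new modulus lcm = 935.
    Write x = 17 + 85·t and substitute into x ≡ 8 (mod 11): 85·t ≡ 8 − 17 = -9 (mod 11).
    Reduce coefficients mod 11: 8·t ≡ 2 (mod 11).
    The inverse of 8 mod 11 is 7 (since 8·7 = 56 = 5·11 + 1), so t ≡ 7·2 = 14 ≡ 3 (mod 11).
    Then x = 17 + 85·3 = 272, valid modulo lcm(85, 11) = 935: x ≡ 272 (mod 935).
  Combine with x ≡ 3 (mod 4); new modulus lcm = 3740.
    Write x = 272 + 935·t and substitute into x ≡ 3 (mod 4): 935·t ≡ 3 − 272 = -269 (mod 4).
    Reduce coefficients mod 4: 3·t ≡ 3 (mod 4).
    The inverse of 3 mod 4 is 3 (since 3·3 = 9 = 2·4 + 1), so t ≡ 3·3 = 9 ≡ 1 (mod 4).
    Then x = 272 + 935·1 = 1207, valid modulo lcm(935, 4) = 3740: x ≡ 1207 (mod 3740).
Verify against each original: 1207 mod 5 = 2, 1207 mod 17 = 0, 1207 mod 11 = 8, 1207 mod 4 = 3.

x ≡ 1207 (mod 3740).


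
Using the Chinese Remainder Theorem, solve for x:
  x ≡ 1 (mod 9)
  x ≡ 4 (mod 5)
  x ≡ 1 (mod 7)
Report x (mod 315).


Moduli 9, 5, 7 are pairwise coprime; by CRT there is a unique solution modulo M = 9 · 5 · 7 = 315.
Solve pairwise, accumulating the modulus:
  Start with x ≡ 1 (mod 9).
  Combine with x ≡ 4 (mod 5): since gcd(9, 5) = 1, we get a unique residue mod 45.
    Write x = 1 + 9·t and substitute into x ≡ 4 (mod 5): 9·t ≡ 4 − 1 = 3 (mod 5).
    Reduce coefficients mod 5: 4·t ≡ 3 (mod 5).
    The inverse of 4 mod 5 is 4 (since 4·4 = 16 = 3·5 + 1), so t ≡ 4·3 = 12 ≡ 2 (mod 5).
    Then x = 1 + 9·2 = 19, valid modulo lcm(9, 5) = 45: x ≡ 19 (mod 45).
  Combine with x ≡ 1 (mod 7): since gcd(45, 7) = 1, we get a unique residue mod 315.
    Write x = 19 + 45·t and substitute into x ≡ 1 (mod 7): 45·t ≡ 1 − 19 = -18 (mod 7).
    Reduce coefficients mod 7: 3·t ≡ 3 (mod 7).
    The inverse of 3 mod 7 is 5 (since 3·5 = 15 = 2·7 + 1), so t ≡ 5·3 = 15 ≡ 1 (mod 7).
    Then x = 19 + 45·1 = 64, valid modulo lcm(45, 7) = 315: x ≡ 64 (mod 315).
Verify: 64 mod 9 = 1 ✓, 64 mod 5 = 4 ✓, 64 mod 7 = 1 ✓.

x ≡ 64 (mod 315).


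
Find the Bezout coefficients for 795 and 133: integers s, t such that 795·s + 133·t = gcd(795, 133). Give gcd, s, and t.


Euclidean algorithm on (795, 133) — divide until remainder is 0:
  795 = 5 · 133 + 130
  133 = 1 · 130 + 3
  130 = 43 · 3 + 1
  3 = 3 · 1 + 0
gcd(795, 133) = 1.
Track Bezout coefficients alongside the remainders: start with r₀ = 795 = a·1 + b·0 (s = 1, t = 0) and r₁ = 133 = a·0 + b·1 (s = 0, t = 1); each new remainder r_{k+1} = r_{k-1} − q_k·r_k inherits s_{k+1} = s_{k-1} − q_k·s_k, t_{k+1} = t_{k-1} − q_k·t_k, so r_k = a·s_k + b·t_k at every step:
  q = 5: r = 130, s = 1 − 5·0 = 1, t = 0 − 5·1 = -5  (check: 795·1 + 133·(-5) = 130)
  q = 1: r = 3, s = 0 − 1·1 = -1, t = 1 − 1·(-5) = 6  (check: 795·(-1) + 133·6 = 3)
  q = 43: r = 1, s = 1 − 43·(-1) = 44, t = -5 − 43·6 = -263  (check: 795·44 + 133·(-263) = 1)
The row with r = 1 (the gcd) gives the Bezout coefficients s = 44, t = -263.
Result: 795 · (44) + 133 · (-263) = 1.

gcd(795, 133) = 1; s = 44, t = -263 (check: 795·44 + 133·(-263) = 1).


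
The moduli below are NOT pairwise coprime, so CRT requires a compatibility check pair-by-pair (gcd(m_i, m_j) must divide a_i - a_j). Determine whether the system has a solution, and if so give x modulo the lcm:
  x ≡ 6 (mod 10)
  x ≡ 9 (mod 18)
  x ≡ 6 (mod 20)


Moduli 10, 18, 20 are not pairwise coprime, so CRT works modulo lcm(m_i) when all pairwise compatibility conditions hold.
Pairwise compatibility: gcd(m_i, m_j) must divide a_i - a_j for every pair.
Merge one congruence at a time:
  Start: x ≡ 6 (mod 10).
  Combine with x ≡ 9 (mod 18): gcd(10, 18) = 2, and 9 - 6 = 3 is NOT divisible by 2.
    ⇒ system is inconsistent (no integer solution).

No solution (the system is inconsistent).


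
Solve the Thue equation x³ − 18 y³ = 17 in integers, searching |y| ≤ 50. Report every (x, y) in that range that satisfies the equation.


The equation is x³ - 18y³ = 17. For fixed y, x³ = 18·y³ + 17, so a solution requires the RHS to be a perfect cube.
Strategy: iterate y from -50 to 50, compute RHS = 18·y³ + 17, and check whether it is a (positive or negative) perfect cube.
Check small values of y:
  y = 0: RHS = 17 is not a perfect cube.
  y = 1: RHS = 35 is not a perfect cube.
  y = -1: RHS = -1 = (-1)³ ⇒ x = -1 works.
  y = 2: RHS = 161 is not a perfect cube.
  y = -2: RHS = -127 is not a perfect cube.
  y = 3: RHS = 503 is not a perfect cube.
  y = -3: RHS = -469 is not a perfect cube.
Continuing the search up to |y| = 50 finds no further solutions beyond those listed.
Collected solutions: (-1, -1).

Solutions (with |y| ≤ 50): (-1, -1).


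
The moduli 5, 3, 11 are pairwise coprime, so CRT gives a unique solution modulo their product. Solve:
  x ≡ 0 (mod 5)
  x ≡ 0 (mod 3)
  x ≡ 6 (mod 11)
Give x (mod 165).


Moduli 5, 3, 11 are pairwise coprime; by CRT there is a unique solution modulo M = 5 · 3 · 11 = 165.
Solve pairwise, accumulating the modulus:
  Start with x ≡ 0 (mod 5).
  Combine with x ≡ 0 (mod 3): since gcd(5, 3) = 1, we get a unique residue mod 15.
    Write x = 0 + 5·t and substitute into x ≡ 0 (mod 3): 5·t ≡ 0 − 0 = 0 (mod 3).
    Reduce coefficients mod 3: 2·t ≡ 0 (mod 3).
    The inverse of 2 mod 3 is 2 (since 2·2 = 4 = 1·3 + 1), so t ≡ 2·0 = 0 ≡ 0 (mod 3).
    Then x = 0 + 5·0 = 0, valid modulo lcm(5, 3) = 15: x ≡ 0 (mod 15).
  Combine with x ≡ 6 (mod 11): since gcd(15, 11) = 1, we get a unique residue mod 165.
    Write x = 0 + 15·t and substitute into x ≡ 6 (mod 11): 15·t ≡ 6 − 0 = 6 (mod 11).
    Reduce coefficients mod 11: 4·t ≡ 6 (mod 11).
    The inverse of 4 mod 11 is 3 (since 4·3 = 12 = 1·11 + 1), so t ≡ 3·6 = 18 ≡ 7 (mod 11).
    Then x = 0 + 15·7 = 105, valid modulo lcm(15, 11) = 165: x ≡ 105 (mod 165).
Verify: 105 mod 5 = 0 ✓, 105 mod 3 = 0 ✓, 105 mod 11 = 6 ✓.

x ≡ 105 (mod 165).


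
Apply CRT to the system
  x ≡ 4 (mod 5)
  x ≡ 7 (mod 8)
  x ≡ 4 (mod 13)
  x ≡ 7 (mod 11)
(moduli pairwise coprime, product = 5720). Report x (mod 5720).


Product of moduli M = 5 · 8 · 13 · 11 = 5720.
Merge one congruence at a time:
  Start: x ≡ 4 (mod 5).
  Combine with x ≡ 7 (mod 8); new modulus lcm = 40.
    Write x = 4 + 5·t and substitute into x ≡ 7 (mod 8): 5·t ≡ 7 − 4 = 3 (mod 8).
    The inverse of 5 mod 8 is 5 (since 5·5 = 25 = 3·8 + 1), so t ≡ 5·3 = 15 ≡ 7 (mod 8).
    Then x = 4 + 5·7 = 39, valid modulo lcm(5, 8) = 40: x ≡ 39 (mod 40).
  Combine with x ≡ 4 (mod 13); new modulus lcm = 520.
    Write x = 39 + 40·t and substitute into x ≡ 4 (mod 13): 40·t ≡ 4 − 39 = -35 (mod 13).
    Reduce coefficients mod 13: 1·t ≡ 4 (mod 13).
    So t ≡ 4 (mod 13).
    Then x = 39 + 40·4 = 199, valid modulo lcm(40, 13) = 520: x ≡ 199 (mod 520).
  Combine with x ≡ 7 (mod 11); new modulus lcm = 5720.
    Write x = 199 + 520·t and substitute into x ≡ 7 (mod 11): 520·t ≡ 7 − 199 = -192 (mod 11).
    Reduce coefficients mod 11: 3·t ≡ 6 (mod 11).
    The inverse of 3 mod 11 is 4 (since 3·4 = 12 = 1·11 + 1), so t ≡ 4·6 = 24 ≡ 2 (mod 11).
    Then x = 199 + 520·2 = 1239, valid modulo lcm(520, 11) = 5720: x ≡ 1239 (mod 5720).
Verify against each original: 1239 mod 5 = 4, 1239 mod 8 = 7, 1239 mod 13 = 4, 1239 mod 11 = 7.

x ≡ 1239 (mod 5720).


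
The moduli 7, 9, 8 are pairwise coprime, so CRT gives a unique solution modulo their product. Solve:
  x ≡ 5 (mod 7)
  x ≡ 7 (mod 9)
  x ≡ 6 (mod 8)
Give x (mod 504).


Moduli 7, 9, 8 are pairwise coprime; by CRT there is a unique solution modulo M = 7 · 9 · 8 = 504.
Solve pairwise, accumulating the modulus:
  Start with x ≡ 5 (mod 7).
  Combine with x ≡ 7 (mod 9): since gcd(7, 9) = 1, we get a unique residue mod 63.
    Write x = 5 + 7·t and substitute into x ≡ 7 (mod 9): 7·t ≡ 7 − 5 = 2 (mod 9).
    The inverse of 7 mod 9 is 4 (since 7·4 = 28 = 3·9 + 1), so t ≡ 4·2 = 8 ≡ 8 (mod 9).
    Then x = 5 + 7·8 = 61, valid modulo lcm(7, 9) = 63: x ≡ 61 (mod 63).
  Combine with x ≡ 6 (mod 8): since gcd(63, 8) = 1, we get a unique residue mod 504.
    Write x = 61 + 63·t and substitute into x ≡ 6 (mod 8): 63·t ≡ 6 − 61 = -55 (mod 8).
    Reduce coefficients mod 8: 7·t ≡ 1 (mod 8).
    The inverse of 7 mod 8 is 7 (since 7·7 = 49 = 6·8 + 1), so t ≡ 7·1 = 7 ≡ 7 (mod 8).
    Then x = 61 + 63·7 = 502, valid modulo lcm(63, 8) = 504: x ≡ 502 (mod 504).
Verify: 502 mod 7 = 5 ✓, 502 mod 9 = 7 ✓, 502 mod 8 = 6 ✓.

x ≡ 502 (mod 504).


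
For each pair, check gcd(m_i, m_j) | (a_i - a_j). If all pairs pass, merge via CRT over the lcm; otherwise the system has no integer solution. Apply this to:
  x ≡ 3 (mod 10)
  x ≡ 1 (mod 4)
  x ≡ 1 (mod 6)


Moduli 10, 4, 6 are not pairwise coprime, so CRT works modulo lcm(m_i) when all pairwise compatibility conditions hold.
Pairwise compatibility: gcd(m_i, m_j) must divide a_i - a_j for every pair.
Merge one congruence at a time:
  Start: x ≡ 3 (mod 10).
  Combine with x ≡ 1 (mod 4): gcd(10, 4) = 2; 1 - 3 = -2, which IS divisible by 2, so compatible.
    Write x = 3 + 10·t and substitute into x ≡ 1 (mod 4): 10·t ≡ 1 − 3 = -2 (mod 4).
    Divide the congruence (and modulus) by g = 2: 5·t ≡ -1 (mod 2).
    Reduce coefficients mod 2: 1·t ≡ 1 (mod 2).
    So t ≡ 1 (mod 2).
    Then x = 3 + 10·1 = 13, valid modulo lcm(10, 4) = 20: x ≡ 13 (mod 20).
  Combine with x ≡ 1 (mod 6): gcd(20, 6) = 2; 1 - 13 = -12, which IS divisible by 2, so compatible.
    Write x = 13 + 20·t and substitute into x ≡ 1 (mod 6): 20·t ≡ 1 − 13 = -12 (mod 6).
    Divide the congruence (and modulus) by g = 2: 10·t ≡ -6 (mod 3).
    Reduce coefficients mod 3: 1·t ≡ 0 (mod 3).
    So t ≡ 0 (mod 3).
    Then x = 13 + 20·0 = 13, valid modulo lcm(20, 6) = 60: x ≡ 13 (mod 60).
Verify: 13 mod 10 = 3, 13 mod 4 = 1, 13 mod 6 = 1.

x ≡ 13 (mod 60).


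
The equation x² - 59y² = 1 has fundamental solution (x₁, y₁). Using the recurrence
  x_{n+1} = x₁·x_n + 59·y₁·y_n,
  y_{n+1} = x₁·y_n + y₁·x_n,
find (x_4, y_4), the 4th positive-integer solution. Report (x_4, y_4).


Step 1: Find the fundamental solution (x₁, y₁) of x² - 59y² = 1.
  Expand √59 as a continued fraction. a₀ = ⌊√59⌋ = 7; iterate m_{k+1} = d_k·a_k − m_k, d_{k+1} = (59 − m_{k+1}²)/d_k, a_{k+1} = ⌊(a₀ + m_{k+1})/d_{k+1}⌋ (starting m₀ = 0, d₀ = 1), with convergents p_k = a_k·p_{k-1} + p_{k-2}, q_k = a_k·q_{k-1} + q_{k-2} (p₋₁ = 1, q₋₁ = 0):
  k = 0: a₀ = 7; p₀/q₀ = 7/1; p₀² − 59·q₀² = 49 − 59 = -10.
  k = 1: m = 7, d = 10, a = ⌊(7 + 7)/10⌋ = 1; p/q = (1·7 + 1)/(1·1 + 0) = 8/1; p² − 59·q² = 64 − 59 = 5.
  k = 2: m = 3, d = 5, a = ⌊(7 + 3)/5⌋ = 2; p/q = (2·8 + 7)/(2·1 + 1) = 23/3; p² − 59·q² = 529 − 531 = -2.
  k = 3: m = 7, d = 2, a = ⌊(7 + 7)/2⌋ = 7; p/q = (7·23 + 8)/(7·3 + 1) = 169/22; p² − 59·q² = 28561 − 28556 = 5.
  k = 4: m = 7, d = 5, a = ⌊(7 + 7)/5⌋ = 2; p/q = (2·169 + 23)/(2·22 + 3) = 361/47; p² − 59·q² = 130321 − 130331 = -10.
  k = 5: m = 3, d = 10, a = ⌊(7 + 3)/10⌋ = 1; p/q = (1·361 + 169)/(1·47 + 22) = 530/69; p² − 59·q² = 280900 − 280899 = 1.
  The first convergent with p² − 59·q² = 1 gives the fundamental solution (x₁, y₁) = (530, 69).
Step 2: Apply the recurrence (x_{n+1}, y_{n+1}) = (x₁x_n + 59y₁y_n, x₁y_n + y₁x_n) repeatedly.
  From (x_1, y_1) = (530, 69): x_2 = 530·530 + 59·69·69 = 561799; y_2 = 530·69 + 69·530 = 73140.
  From (x_2, y_2) = (561799, 73140): x_3 = 530·561799 + 59·69·73140 = 595506410; y_3 = 530·73140 + 69·561799 = 77528331.
  From (x_3, y_3) = (595506410, 77528331): x_4 = 530·595506410 + 59·69·77528331 = 631236232801; y_4 = 530·77528331 + 69·595506410 = 82179957720.
Step 3: Verify x_4² - 59·y_4² = 398459181600798268305601 - 398459181600798268305600 = 1 (should be 1). ✓

(x_1, y_1) = (530, 69); (x_4, y_4) = (631236232801, 82179957720).
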